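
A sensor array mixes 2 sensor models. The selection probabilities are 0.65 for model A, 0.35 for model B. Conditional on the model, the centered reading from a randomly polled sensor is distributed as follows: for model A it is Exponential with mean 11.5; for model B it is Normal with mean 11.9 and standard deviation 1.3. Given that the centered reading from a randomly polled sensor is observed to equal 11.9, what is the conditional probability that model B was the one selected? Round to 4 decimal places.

Likelihoods f(11.9 | ·): A: 0.030896; B: 0.306879.
Posterior ∝ prior × likelihood. Numerator for B: 0.35·0.306879 = 0.107408.
Normalizing constant: 0.65·0.030896 + 0.35·0.306879 = 0.12749.
P(B | observation) = 0.107408 / 0.12749 = 0.842479.

0.8425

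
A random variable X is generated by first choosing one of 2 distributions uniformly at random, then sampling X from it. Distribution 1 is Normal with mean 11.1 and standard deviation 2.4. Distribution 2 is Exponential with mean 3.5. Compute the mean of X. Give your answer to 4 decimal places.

7.3000

Component means — 1: 11.1; 2: 3.5.
E[X] = 0.5·11.1 + 0.5·3.5 = 7.3.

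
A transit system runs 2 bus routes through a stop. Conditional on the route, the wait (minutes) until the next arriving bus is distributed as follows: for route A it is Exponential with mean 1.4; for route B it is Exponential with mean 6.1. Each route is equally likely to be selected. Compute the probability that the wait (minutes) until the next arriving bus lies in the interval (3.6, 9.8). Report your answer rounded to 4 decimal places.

0.2146

Conditional on each route, P(3.6 < X < 9.8): A: 0.0755144; B: 0.353659.
By total probability, P(3.6 < X < 9.8) = 0.5·0.0755144 + 0.5·0.353659 = 0.214587.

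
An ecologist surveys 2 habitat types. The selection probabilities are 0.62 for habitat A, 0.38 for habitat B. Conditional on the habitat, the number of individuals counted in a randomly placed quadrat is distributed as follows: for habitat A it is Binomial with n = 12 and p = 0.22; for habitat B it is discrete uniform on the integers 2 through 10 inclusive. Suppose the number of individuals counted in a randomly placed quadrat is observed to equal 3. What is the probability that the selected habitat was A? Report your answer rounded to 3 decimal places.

0.786

Likelihoods P(X=3 | ·): A: 0.250347; B: 0.111111.
Posterior ∝ prior × likelihood. Numerator for A: 0.62·0.250347 = 0.155215.
Normalizing constant: 0.62·0.250347 + 0.38·0.111111 = 0.197437.
P(A | observation) = 0.155215 / 0.197437 = 0.786149.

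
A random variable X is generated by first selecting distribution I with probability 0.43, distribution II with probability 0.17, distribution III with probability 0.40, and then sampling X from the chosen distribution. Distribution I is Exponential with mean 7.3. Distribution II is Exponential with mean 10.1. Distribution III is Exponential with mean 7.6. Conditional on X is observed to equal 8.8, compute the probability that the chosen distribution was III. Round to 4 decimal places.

Likelihoods f(8.8 | ·): I: 0.041034; II: 0.041427; III: 0.0413351.
Posterior ∝ prior × likelihood. Numerator for III: 0.4·0.0413351 = 0.016534.
Normalizing constant: 0.43·0.041034 + 0.17·0.041427 + 0.4·0.0413351 = 0.0412213.
P(III | observation) = 0.016534 / 0.0412213 = 0.401105.

0.4011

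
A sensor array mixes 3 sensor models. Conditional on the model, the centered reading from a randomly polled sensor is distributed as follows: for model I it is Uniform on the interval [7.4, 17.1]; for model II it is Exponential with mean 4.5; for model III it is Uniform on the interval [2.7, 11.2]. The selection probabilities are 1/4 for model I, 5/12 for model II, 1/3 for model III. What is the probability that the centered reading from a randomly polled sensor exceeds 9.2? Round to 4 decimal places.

Conditional on each model, P(X > 9.2): I: 0.814433; II: 0.129452; III: 0.235294.
By total probability, P(X > 9.2) = 0.25·0.814433 + 0.416667·0.129452 + 0.333333·0.235294 = 0.335978.

0.3360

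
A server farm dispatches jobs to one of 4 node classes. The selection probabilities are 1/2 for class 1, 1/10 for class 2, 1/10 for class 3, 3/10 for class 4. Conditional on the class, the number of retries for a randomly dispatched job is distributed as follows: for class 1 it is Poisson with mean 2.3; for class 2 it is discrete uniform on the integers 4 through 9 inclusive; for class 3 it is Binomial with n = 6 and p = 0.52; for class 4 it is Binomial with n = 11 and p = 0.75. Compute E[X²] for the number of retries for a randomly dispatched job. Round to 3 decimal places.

For each component E[X²] = Var + (mean)², giving 1: 7.59; 2: 45.1667; 3: 11.232; 4: 70.125.
Overall E[X²] = 0.5·7.59 + 0.1·45.1667 + 0.1·11.232 + 0.3·70.125 = 30.4724.

30.472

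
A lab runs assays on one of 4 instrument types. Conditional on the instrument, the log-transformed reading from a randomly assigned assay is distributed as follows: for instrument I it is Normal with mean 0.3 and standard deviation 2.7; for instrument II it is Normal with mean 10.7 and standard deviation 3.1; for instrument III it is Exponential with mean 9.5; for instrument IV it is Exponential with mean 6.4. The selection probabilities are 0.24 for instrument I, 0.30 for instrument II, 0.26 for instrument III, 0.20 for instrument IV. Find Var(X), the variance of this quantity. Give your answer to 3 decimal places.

52.866

Per component, I: μ=0.3, E[X²]=7.38; II: μ=10.7, E[X²]=124.1; III: μ=9.5, E[X²]=180.5; IV: μ=6.4, E[X²]=81.92.
E[X] = 0.24·0.3 + 0.3·10.7 + 0.26·9.5 + 0.2·6.4 = 7.032.
E[X²] = 0.24·7.38 + 0.3·124.1 + 0.26·180.5 + 0.2·81.92 = 102.315.
Var(X) = E[X²] − (E[X])² = 102.315 − 49.449 = 52.8662.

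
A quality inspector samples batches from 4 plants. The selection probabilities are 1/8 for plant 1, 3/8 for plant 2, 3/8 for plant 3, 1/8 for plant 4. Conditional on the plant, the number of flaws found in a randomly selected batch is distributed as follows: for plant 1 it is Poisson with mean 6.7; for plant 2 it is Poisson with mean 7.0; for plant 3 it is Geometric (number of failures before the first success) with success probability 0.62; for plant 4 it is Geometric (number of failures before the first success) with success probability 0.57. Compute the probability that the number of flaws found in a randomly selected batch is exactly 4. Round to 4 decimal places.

Conditional on each plant, P(X = 4): 1: 0.103351; 2: 0.0912262; 3: 0.0129278; 4: 0.0194872.
By total probability, P(X = 4) = 0.125·0.103351 + 0.375·0.0912262 + 0.375·0.0129278 + 0.125·0.0194872 = 0.0544125.

0.0544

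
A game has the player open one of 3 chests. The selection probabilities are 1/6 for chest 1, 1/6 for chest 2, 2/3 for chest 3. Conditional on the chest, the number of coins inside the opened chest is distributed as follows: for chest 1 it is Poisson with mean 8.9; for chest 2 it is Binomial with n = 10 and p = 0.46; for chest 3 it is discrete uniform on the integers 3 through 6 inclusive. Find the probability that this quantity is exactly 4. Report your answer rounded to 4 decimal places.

0.2115

Conditional on each chest, P(X = 4): 1: 0.0356556; 2: 0.233138; 3: 0.25.
By total probability, P(X = 4) = 0.166667·0.0356556 + 0.166667·0.233138 + 0.666667·0.25 = 0.211466.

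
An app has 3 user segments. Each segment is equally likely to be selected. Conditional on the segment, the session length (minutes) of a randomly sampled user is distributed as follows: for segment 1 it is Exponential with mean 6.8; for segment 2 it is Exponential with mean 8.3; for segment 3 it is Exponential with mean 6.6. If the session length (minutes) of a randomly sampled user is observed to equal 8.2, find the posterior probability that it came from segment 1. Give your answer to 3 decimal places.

0.332

Likelihoods f(8.2 | ·): 1: 0.0440335; 2: 0.0448601; 3: 0.0437399.
Posterior ∝ prior × likelihood. Numerator for 1: 0.333333·0.0440335 = 0.0146778.
Normalizing constant: 0.333333·0.0440335 + 0.333333·0.0448601 + 0.333333·0.0437399 = 0.0442112.
P(1 | observation) = 0.0146778 / 0.0442112 = 0.331994.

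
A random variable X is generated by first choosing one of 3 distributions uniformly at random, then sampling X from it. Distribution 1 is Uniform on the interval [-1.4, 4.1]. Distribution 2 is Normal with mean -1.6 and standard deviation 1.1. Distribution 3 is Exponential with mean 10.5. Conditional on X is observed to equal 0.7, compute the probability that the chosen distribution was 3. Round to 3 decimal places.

Likelihoods f(0.7 | ·): 1: 0.181818; 2: 0.0407541; 3: 0.0890959.
Posterior ∝ prior × likelihood. Numerator for 3: 0.333333·0.0890959 = 0.0296986.
Normalizing constant: 0.333333·0.181818 + 0.333333·0.0407541 + 0.333333·0.0890959 = 0.103889.
P(3 | observation) = 0.0296986 / 0.103889 = 0.285868.

0.286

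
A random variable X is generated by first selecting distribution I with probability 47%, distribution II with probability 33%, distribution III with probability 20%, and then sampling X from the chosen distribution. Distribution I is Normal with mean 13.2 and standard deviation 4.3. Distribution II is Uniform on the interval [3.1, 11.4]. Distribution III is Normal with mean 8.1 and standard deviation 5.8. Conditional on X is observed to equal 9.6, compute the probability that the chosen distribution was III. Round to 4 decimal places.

Likelihoods f(9.6 | ·): I: 0.065349; II: 0.120482; III: 0.0665209.
Posterior ∝ prior × likelihood. Numerator for III: 0.2·0.0665209 = 0.0133042.
Normalizing constant: 0.47·0.065349 + 0.33·0.120482 + 0.2·0.0665209 = 0.0837772.
P(III | observation) = 0.0133042 / 0.0837772 = 0.158804.

0.1588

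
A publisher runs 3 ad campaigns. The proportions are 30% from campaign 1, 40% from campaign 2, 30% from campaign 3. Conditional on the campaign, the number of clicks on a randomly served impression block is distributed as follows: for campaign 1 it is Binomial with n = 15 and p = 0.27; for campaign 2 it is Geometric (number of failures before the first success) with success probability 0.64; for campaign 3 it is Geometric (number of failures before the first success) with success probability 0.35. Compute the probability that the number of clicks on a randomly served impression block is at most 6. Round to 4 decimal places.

Conditional on each campaign, P(X ≤ 6): 1: 0.918335; 2: 0.999216; 3: 0.950978.
By total probability, P(X ≤ 6) = 0.3·0.918335 + 0.4·0.999216 + 0.3·0.950978 = 0.96048.

0.9605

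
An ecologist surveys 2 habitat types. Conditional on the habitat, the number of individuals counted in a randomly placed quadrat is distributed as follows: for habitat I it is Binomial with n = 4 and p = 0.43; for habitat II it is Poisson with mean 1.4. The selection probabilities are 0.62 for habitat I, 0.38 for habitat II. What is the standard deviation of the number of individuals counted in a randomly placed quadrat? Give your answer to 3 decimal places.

Per component, I: μ=1.72, E[X²]=3.9388; II: μ=1.4, E[X²]=3.36.
E[X] = 0.62·1.72 + 0.38·1.4 = 1.5984.
E[X²] = 0.62·3.9388 + 0.38·3.36 = 3.71886.
Var(X) = E[X²] − (E[X])² = 3.71886 − 2.55488 = 1.16397.
SD(X) = √1.16397 = 1.07888.

1.079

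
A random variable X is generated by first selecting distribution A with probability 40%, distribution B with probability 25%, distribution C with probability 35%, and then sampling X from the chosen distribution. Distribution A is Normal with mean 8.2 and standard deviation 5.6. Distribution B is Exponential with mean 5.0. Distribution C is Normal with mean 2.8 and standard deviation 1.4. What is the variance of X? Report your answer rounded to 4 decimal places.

25.0099

Per component, A: μ=8.2, E[X²]=98.6; B: μ=5, E[X²]=50; C: μ=2.8, E[X²]=9.8.
E[X] = 0.4·8.2 + 0.25·5 + 0.35·2.8 = 5.51.
E[X²] = 0.4·98.6 + 0.25·50 + 0.35·9.8 = 55.37.
Var(X) = E[X²] − (E[X])² = 55.37 − 30.3601 = 25.0099.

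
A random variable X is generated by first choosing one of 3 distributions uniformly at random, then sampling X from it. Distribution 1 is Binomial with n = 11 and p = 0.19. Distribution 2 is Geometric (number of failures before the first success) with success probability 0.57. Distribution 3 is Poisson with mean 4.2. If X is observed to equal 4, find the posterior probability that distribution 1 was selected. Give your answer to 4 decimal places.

0.3150

Likelihoods P(X=4 | ·): 1: 0.0983838; 2: 0.0194872; 3: 0.194424.
Posterior ∝ prior × likelihood. Numerator for 1: 0.333333·0.0983838 = 0.0327946.
Normalizing constant: 0.333333·0.0983838 + 0.333333·0.0194872 + 0.333333·0.194424 = 0.104098.
P(1 | observation) = 0.0327946 / 0.104098 = 0.315035.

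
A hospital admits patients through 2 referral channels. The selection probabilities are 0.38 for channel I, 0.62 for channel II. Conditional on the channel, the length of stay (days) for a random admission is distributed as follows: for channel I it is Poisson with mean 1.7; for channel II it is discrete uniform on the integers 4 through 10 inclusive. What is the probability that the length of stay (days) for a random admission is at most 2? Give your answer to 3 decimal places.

0.288

Conditional on each channel, P(X ≤ 2): I: 0.757223; II: 0.
By total probability, P(X ≤ 2) = 0.38·0.757223 + 0.62·0 = 0.287745.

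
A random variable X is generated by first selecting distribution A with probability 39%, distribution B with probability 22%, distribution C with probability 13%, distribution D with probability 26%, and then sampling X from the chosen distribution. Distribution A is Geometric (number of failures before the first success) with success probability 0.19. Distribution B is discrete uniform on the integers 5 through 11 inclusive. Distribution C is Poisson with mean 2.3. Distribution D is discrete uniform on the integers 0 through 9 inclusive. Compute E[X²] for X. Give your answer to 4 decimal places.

39.1955

For each component E[X²] = Var + (mean)², giving A: 40.6122; B: 68; C: 7.59; D: 28.5.
Overall E[X²] = 0.39·40.6122 + 0.22·68 + 0.13·7.59 + 0.26·28.5 = 39.1955.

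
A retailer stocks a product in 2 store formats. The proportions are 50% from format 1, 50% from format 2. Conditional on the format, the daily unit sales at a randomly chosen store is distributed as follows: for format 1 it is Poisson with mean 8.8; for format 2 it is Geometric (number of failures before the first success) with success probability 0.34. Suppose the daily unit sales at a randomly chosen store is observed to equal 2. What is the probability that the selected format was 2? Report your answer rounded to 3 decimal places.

0.962

Likelihoods P(X=2 | ·): 1: 0.00583638; 2: 0.148104.
Posterior ∝ prior × likelihood. Numerator for 2: 0.5·0.148104 = 0.074052.
Normalizing constant: 0.5·0.00583638 + 0.5·0.148104 = 0.0769702.
P(2 | observation) = 0.074052 / 0.0769702 = 0.962087.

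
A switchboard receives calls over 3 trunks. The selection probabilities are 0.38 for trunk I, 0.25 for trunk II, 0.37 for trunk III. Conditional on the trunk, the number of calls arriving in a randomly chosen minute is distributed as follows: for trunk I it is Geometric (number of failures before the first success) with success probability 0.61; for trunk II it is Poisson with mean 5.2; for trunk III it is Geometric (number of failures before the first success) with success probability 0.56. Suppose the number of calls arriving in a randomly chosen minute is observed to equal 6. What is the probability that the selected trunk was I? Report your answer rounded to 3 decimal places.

Likelihoods P(X=6 | ·): I: 0.00214643; II: 0.15148; III: 0.00406354.
Posterior ∝ prior × likelihood. Numerator for I: 0.38·0.00214643 = 0.000815645.
Normalizing constant: 0.38·0.00214643 + 0.25·0.15148 + 0.37·0.00406354 = 0.0401892.
P(I | observation) = 0.000815645 / 0.0401892 = 0.0202951.

0.020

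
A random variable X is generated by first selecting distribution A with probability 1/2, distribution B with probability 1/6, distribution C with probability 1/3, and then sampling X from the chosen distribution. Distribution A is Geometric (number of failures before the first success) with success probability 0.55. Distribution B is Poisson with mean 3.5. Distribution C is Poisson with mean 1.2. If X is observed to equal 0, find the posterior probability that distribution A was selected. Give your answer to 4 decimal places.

0.7229

Likelihoods P(X=0 | ·): A: 0.55; B: 0.0301974; C: 0.301194.
Posterior ∝ prior × likelihood. Numerator for A: 0.5·0.55 = 0.275.
Normalizing constant: 0.5·0.55 + 0.166667·0.0301974 + 0.333333·0.301194 = 0.380431.
P(A | observation) = 0.275 / 0.380431 = 0.722864.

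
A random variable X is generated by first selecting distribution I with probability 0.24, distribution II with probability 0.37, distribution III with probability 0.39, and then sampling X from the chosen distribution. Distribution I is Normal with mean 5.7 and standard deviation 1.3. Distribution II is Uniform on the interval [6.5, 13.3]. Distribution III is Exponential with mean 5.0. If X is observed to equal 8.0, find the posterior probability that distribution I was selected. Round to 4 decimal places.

0.1800

Likelihoods f(8.0 | ·): I: 0.064159; II: 0.147059; III: 0.0403793.
Posterior ∝ prior × likelihood. Numerator for I: 0.24·0.064159 = 0.0153981.
Normalizing constant: 0.24·0.064159 + 0.37·0.147059 + 0.39·0.0403793 = 0.0855578.
P(I | observation) = 0.0153981 / 0.0855578 = 0.179974.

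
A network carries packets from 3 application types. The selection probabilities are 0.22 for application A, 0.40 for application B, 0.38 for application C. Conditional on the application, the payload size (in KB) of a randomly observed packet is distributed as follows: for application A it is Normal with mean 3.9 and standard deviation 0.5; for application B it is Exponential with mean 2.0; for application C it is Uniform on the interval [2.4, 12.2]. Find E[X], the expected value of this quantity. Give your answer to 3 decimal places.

Component means — A: 3.9; B: 2; C: 7.3.
E[X] = 0.22·3.9 + 0.4·2 + 0.38·7.3 = 4.432.

4.432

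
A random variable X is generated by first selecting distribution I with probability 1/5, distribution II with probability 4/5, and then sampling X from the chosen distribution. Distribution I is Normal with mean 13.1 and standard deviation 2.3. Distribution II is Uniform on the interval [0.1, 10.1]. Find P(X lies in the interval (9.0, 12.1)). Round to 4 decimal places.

0.1469

Conditional on each component, P(9.0 < X < 12.1): I: 0.294535; II: 0.11.
By total probability, P(9.0 < X < 12.1) = 0.2·0.294535 + 0.8·0.11 = 0.146907.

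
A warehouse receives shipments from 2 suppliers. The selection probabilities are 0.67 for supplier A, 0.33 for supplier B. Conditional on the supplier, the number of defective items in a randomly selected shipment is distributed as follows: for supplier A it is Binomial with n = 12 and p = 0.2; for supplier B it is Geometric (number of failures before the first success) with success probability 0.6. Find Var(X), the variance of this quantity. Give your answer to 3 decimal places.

Per component, A: μ=2.4, E[X²]=7.68; B: μ=0.666667, E[X²]=1.55556.
E[X] = 0.67·2.4 + 0.33·0.666667 = 1.828.
E[X²] = 0.67·7.68 + 0.33·1.55556 = 5.65893.
Var(X) = E[X²] − (E[X])² = 5.65893 − 3.34158 = 2.31735.

2.317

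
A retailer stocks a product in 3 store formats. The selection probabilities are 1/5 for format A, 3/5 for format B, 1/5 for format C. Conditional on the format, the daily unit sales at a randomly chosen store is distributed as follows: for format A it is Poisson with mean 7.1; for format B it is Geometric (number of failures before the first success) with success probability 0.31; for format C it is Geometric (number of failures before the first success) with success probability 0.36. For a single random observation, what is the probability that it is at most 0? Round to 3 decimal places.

Conditional on each format, P(X ≤ 0): A: 0.000825105; B: 0.31; C: 0.36.
By total probability, P(X ≤ 0) = 0.2·0.000825105 + 0.6·0.31 + 0.2·0.36 = 0.258165.

0.258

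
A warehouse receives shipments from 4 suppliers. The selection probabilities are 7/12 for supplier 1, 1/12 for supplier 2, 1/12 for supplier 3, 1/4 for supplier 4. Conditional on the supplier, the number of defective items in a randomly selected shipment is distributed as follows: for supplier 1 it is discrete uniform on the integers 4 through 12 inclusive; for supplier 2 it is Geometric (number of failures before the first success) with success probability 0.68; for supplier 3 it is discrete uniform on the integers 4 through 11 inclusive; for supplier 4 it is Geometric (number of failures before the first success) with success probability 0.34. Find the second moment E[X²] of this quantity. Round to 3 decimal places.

48.793

For each component E[X²] = Var + (mean)², giving 1: 70.6667; 2: 0.913495; 3: 61.5; 4: 9.47751.
Overall E[X²] = 0.583333·70.6667 + 0.0833333·0.913495 + 0.0833333·61.5 + 0.25·9.47751 = 48.7927.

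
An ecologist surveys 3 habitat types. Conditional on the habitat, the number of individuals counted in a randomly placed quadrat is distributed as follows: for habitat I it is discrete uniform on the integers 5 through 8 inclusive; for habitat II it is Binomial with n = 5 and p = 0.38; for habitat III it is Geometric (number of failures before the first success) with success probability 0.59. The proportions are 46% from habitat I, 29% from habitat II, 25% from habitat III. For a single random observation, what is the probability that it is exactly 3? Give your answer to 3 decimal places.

Conditional on each habitat, P(X = 3): I: 0; II: 0.210928; III: 0.0406634.
By total probability, P(X = 3) = 0.46·0 + 0.29·0.210928 + 0.25·0.0406634 = 0.071335.

0.071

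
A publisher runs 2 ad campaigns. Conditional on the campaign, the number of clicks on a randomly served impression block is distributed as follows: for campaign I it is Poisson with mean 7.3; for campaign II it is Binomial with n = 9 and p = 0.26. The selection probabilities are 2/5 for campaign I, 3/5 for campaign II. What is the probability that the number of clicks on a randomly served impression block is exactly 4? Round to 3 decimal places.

Conditional on each campaign, P(X = 4): I: 0.0799338; II: 0.127768.
By total probability, P(X = 4) = 0.4·0.0799338 + 0.6·0.127768 = 0.108634.

0.109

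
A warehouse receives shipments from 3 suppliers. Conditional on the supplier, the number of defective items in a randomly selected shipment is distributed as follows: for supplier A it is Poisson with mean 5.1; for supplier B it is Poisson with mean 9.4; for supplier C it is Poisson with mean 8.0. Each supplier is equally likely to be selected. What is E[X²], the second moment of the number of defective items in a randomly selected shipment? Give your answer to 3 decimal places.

66.957

For each component E[X²] = Var + (mean)², giving A: 31.11; B: 97.76; C: 72.
Overall E[X²] = 0.333333·31.11 + 0.333333·97.76 + 0.333333·72 = 66.9567.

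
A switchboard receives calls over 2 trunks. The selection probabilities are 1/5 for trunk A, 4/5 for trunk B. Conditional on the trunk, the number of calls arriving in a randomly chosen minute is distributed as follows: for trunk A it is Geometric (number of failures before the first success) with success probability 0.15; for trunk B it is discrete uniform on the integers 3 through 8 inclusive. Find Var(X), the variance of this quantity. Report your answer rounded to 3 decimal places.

Per component, A: μ=5.66667, E[X²]=69.8889; B: μ=5.5, E[X²]=33.1667.
E[X] = 0.2·5.66667 + 0.8·5.5 = 5.53333.
E[X²] = 0.2·69.8889 + 0.8·33.1667 = 40.5111.
Var(X) = E[X²] − (E[X])² = 40.5111 − 30.6178 = 9.89333.

9.893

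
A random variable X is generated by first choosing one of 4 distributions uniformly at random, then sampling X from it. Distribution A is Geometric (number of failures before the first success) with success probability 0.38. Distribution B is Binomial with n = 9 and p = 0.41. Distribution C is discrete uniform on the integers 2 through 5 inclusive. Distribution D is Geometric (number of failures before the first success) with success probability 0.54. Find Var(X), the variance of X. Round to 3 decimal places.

Per component, A: μ=1.63158, E[X²]=6.95568; B: μ=3.69, E[X²]=15.7932; C: μ=3.5, E[X²]=13.5; D: μ=0.851852, E[X²]=2.30316.
E[X] = 0.25·1.63158 + 0.25·3.69 + 0.25·3.5 + 0.25·0.851852 = 2.41836.
E[X²] = 0.25·6.95568 + 0.25·15.7932 + 0.25·13.5 + 0.25·2.30316 = 9.63801.
Var(X) = E[X²] − (E[X])² = 9.63801 − 5.84845 = 3.78955.

3.790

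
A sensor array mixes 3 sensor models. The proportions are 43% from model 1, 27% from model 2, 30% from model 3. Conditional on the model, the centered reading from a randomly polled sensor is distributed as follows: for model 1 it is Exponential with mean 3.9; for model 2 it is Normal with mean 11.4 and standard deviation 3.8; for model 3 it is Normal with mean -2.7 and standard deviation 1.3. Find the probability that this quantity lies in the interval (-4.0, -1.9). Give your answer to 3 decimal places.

Conditional on each model, P(-4.0 < X < -1.9): 1: 0; 2: 0.000207307; 3: 0.572194.
By total probability, P(-4.0 < X < -1.9) = 0.43·0 + 0.27·0.000207307 + 0.3·0.572194 = 0.171714.

0.172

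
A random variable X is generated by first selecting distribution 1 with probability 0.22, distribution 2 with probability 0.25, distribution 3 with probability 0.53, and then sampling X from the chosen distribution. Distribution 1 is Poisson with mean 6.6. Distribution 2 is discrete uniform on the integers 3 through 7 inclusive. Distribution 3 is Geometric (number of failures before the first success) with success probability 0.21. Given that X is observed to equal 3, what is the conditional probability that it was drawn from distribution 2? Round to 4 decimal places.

Likelihoods P(X=3 | ·): 1: 0.0651834; 2: 0.2; 3: 0.103538.
Posterior ∝ prior × likelihood. Numerator for 2: 0.25·0.2 = 0.05.
Normalizing constant: 0.22·0.0651834 + 0.25·0.2 + 0.53·0.103538 = 0.119216.
P(2 | observation) = 0.05 / 0.119216 = 0.419408.

0.4194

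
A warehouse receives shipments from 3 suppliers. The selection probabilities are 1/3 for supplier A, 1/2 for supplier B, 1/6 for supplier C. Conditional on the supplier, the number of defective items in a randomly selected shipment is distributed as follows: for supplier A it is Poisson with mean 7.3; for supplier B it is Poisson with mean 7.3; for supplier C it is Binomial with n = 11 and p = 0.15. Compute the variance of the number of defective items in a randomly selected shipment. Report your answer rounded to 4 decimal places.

Per component, A: μ=7.3, E[X²]=60.59; B: μ=7.3, E[X²]=60.59; C: μ=1.65, E[X²]=4.125.
E[X] = 0.333333·7.3 + 0.5·7.3 + 0.166667·1.65 = 6.35833.
E[X²] = 0.333333·60.59 + 0.5·60.59 + 0.166667·4.125 = 51.1792.
Var(X) = E[X²] − (E[X])² = 51.1792 − 40.4284 = 10.7508.

10.7508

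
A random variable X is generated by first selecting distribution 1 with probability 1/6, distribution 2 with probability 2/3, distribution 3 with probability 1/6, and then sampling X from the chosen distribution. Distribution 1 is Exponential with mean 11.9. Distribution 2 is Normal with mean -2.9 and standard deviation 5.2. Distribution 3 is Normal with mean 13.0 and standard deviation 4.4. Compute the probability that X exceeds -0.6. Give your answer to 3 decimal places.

Conditional on each component, P(X > -0.6): 1: 1; 2: 0.329133; 3: 0.999002.
By total probability, P(X > -0.6) = 0.166667·1 + 0.666667·0.329133 + 0.166667·0.999002 = 0.552589.

0.553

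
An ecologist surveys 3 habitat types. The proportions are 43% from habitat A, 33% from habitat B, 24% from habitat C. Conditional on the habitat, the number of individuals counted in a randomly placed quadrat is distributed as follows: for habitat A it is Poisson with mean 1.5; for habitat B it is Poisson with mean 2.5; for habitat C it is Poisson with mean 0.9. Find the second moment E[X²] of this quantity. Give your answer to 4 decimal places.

For each component E[X²] = Var + (mean)², giving A: 3.75; B: 8.75; C: 1.71.
Overall E[X²] = 0.43·3.75 + 0.33·8.75 + 0.24·1.71 = 4.9104.

4.9104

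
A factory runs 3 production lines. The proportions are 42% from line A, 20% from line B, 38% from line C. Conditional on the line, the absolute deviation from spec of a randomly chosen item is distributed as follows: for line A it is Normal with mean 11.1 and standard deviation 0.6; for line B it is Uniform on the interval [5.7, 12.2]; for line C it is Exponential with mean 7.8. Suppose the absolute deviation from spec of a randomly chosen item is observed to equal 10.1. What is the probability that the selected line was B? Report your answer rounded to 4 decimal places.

0.2705

Likelihoods f(10.1 | ·): A: 0.165795; B: 0.153846; C: 0.0351196.
Posterior ∝ prior × likelihood. Numerator for B: 0.2·0.153846 = 0.0307692.
Normalizing constant: 0.42·0.165795 + 0.2·0.153846 + 0.38·0.0351196 = 0.113749.
P(B | observation) = 0.0307692 / 0.113749 = 0.270502.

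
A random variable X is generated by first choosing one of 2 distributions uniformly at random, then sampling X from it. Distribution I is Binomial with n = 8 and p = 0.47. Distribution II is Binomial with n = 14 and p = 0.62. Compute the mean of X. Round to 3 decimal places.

6.220

Component means — I: 3.76; II: 8.68.
E[X] = 0.5·3.76 + 0.5·8.68 = 6.22.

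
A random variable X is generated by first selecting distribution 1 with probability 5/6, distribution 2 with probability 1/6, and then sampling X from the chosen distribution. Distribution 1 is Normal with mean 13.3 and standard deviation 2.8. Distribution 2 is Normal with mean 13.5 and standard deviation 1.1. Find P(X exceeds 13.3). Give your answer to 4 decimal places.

Conditional on each component, P(X > 13.3): 1: 0.5; 2: 0.572137.
By total probability, P(X > 13.3) = 0.833333·0.5 + 0.166667·0.572137 = 0.512023.

0.5120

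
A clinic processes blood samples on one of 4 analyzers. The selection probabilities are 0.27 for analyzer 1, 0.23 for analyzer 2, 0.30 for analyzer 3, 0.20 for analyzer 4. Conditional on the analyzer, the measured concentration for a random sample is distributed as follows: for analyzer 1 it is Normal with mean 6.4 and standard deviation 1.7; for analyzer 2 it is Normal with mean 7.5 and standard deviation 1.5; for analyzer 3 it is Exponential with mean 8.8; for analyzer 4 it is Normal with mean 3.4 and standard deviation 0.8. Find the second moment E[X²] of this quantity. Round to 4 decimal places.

For each component E[X²] = Var + (mean)², giving 1: 43.85; 2: 58.5; 3: 154.88; 4: 12.2.
Overall E[X²] = 0.27·43.85 + 0.23·58.5 + 0.3·154.88 + 0.2·12.2 = 74.1985.

74.1985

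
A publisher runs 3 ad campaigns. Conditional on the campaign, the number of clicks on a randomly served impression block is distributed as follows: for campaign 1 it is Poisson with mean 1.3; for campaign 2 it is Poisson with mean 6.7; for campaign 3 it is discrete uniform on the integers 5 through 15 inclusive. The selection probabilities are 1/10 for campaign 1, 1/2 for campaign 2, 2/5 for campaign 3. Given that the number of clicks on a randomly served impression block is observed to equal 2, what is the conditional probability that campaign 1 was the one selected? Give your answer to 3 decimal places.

Likelihoods P(X=2 | ·): 1: 0.230289; 2: 0.0276278; 3: 0.
Posterior ∝ prior × likelihood. Numerator for 1: 0.1·0.230289 = 0.0230289.
Normalizing constant: 0.1·0.230289 + 0.5·0.0276278 + 0.4·0 = 0.0368428.
P(1 | observation) = 0.0230289 / 0.0368428 = 0.625059.

0.625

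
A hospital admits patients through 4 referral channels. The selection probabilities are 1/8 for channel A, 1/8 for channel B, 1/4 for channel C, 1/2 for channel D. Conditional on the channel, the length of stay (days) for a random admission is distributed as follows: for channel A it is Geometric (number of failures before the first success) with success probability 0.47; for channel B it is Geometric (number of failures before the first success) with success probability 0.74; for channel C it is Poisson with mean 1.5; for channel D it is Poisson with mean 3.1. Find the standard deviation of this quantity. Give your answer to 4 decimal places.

Per component, A: μ=1.12766, E[X²]=3.67089; B: μ=0.351351, E[X²]=0.598247; C: μ=1.5, E[X²]=3.75; D: μ=3.1, E[X²]=12.71.
E[X] = 0.125·1.12766 + 0.125·0.351351 + 0.25·1.5 + 0.5·3.1 = 2.10988.
E[X²] = 0.125·3.67089 + 0.125·0.598247 + 0.25·3.75 + 0.5·12.71 = 7.82614.
Var(X) = E[X²] − (E[X])² = 7.82614 − 4.45158 = 3.37456.
SD(X) = √3.37456 = 1.837.

1.8370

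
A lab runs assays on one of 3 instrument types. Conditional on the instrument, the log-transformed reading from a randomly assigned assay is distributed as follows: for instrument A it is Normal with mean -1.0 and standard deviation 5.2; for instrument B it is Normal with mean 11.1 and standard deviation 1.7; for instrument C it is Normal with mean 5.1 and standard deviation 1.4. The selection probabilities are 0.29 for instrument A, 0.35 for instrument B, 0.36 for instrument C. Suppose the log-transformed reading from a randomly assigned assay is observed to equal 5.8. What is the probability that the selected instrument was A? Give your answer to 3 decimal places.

Likelihoods f(5.8 | ·): A: 0.0326266; B: 0.00181907; C: 0.251475.
Posterior ∝ prior × likelihood. Numerator for A: 0.29·0.0326266 = 0.00946172.
Normalizing constant: 0.29·0.0326266 + 0.35·0.00181907 + 0.36·0.251475 = 0.100629.
P(A | observation) = 0.00946172 / 0.100629 = 0.0940253.

0.094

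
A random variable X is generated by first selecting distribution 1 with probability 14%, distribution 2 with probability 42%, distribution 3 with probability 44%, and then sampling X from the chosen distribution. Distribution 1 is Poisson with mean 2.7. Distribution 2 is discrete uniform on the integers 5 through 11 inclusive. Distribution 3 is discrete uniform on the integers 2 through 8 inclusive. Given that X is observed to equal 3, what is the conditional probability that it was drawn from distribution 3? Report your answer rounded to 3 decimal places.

0.671

Likelihoods P(X=3 | ·): 1: 0.220468; 2: 0; 3: 0.142857.
Posterior ∝ prior × likelihood. Numerator for 3: 0.44·0.142857 = 0.0628571.
Normalizing constant: 0.14·0.220468 + 0.42·0 + 0.44·0.142857 = 0.0937226.
P(3 | observation) = 0.0628571 / 0.0937226 = 0.670672.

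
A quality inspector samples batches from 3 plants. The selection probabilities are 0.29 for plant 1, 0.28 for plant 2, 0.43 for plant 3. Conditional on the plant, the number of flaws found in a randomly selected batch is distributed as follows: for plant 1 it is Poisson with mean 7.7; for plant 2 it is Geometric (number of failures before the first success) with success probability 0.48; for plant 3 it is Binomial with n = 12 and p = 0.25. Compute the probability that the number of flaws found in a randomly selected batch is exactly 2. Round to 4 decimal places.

0.1401

Conditional on each plant, P(X = 2): 1: 0.0134241; 2: 0.129792; 3: 0.232293.
By total probability, P(X = 2) = 0.29·0.0134241 + 0.28·0.129792 + 0.43·0.232293 = 0.140121.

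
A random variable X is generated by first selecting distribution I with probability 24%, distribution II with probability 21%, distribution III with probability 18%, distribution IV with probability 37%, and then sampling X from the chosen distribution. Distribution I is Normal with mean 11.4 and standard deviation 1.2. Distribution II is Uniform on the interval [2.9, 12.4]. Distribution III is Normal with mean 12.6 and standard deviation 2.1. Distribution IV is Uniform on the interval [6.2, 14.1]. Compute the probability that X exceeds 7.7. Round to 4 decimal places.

Conditional on each component, P(X > 7.7): I: 0.998977; II: 0.494737; III: 0.990185; IV: 0.810127.
By total probability, P(X > 7.7) = 0.24·0.998977 + 0.21·0.494737 + 0.18·0.990185 + 0.37·0.810127 = 0.821629.

0.8216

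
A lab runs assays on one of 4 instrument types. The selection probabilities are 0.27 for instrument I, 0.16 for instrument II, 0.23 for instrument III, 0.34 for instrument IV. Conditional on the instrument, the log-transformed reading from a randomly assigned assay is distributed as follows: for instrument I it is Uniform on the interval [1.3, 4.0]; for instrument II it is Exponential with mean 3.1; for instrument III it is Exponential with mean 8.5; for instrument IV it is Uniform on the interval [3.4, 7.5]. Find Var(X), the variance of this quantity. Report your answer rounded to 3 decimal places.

23.750

Per component, I: μ=2.65, E[X²]=7.63; II: μ=3.1, E[X²]=19.22; III: μ=8.5, E[X²]=144.5; IV: μ=5.45, E[X²]=31.1033.
E[X] = 0.27·2.65 + 0.16·3.1 + 0.23·8.5 + 0.34·5.45 = 5.0195.
E[X²] = 0.27·7.63 + 0.16·19.22 + 0.23·144.5 + 0.34·31.1033 = 48.9454.
Var(X) = E[X²] − (E[X])² = 48.9454 − 25.1954 = 23.7501.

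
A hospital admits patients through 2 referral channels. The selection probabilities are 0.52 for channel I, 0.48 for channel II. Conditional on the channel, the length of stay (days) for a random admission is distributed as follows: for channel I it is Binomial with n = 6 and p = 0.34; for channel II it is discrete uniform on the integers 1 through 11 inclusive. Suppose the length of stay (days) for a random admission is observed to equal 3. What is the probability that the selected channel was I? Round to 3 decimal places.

Likelihoods P(X=3 | ·): I: 0.225995; II: 0.0909091.
Posterior ∝ prior × likelihood. Numerator for I: 0.52·0.225995 = 0.117517.
Normalizing constant: 0.52·0.225995 + 0.48·0.0909091 = 0.161154.
P(I | observation) = 0.117517 / 0.161154 = 0.729225.

0.729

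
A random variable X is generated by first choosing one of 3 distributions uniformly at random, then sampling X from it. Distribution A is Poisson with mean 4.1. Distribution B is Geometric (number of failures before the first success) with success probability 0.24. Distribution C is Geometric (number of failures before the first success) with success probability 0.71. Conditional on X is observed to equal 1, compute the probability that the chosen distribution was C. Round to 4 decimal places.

0.4513

Likelihoods P(X=1 | ·): A: 0.067948; B: 0.1824; C: 0.2059.
Posterior ∝ prior × likelihood. Numerator for C: 0.333333·0.2059 = 0.0686333.
Normalizing constant: 0.333333·0.067948 + 0.333333·0.1824 + 0.333333·0.2059 = 0.152083.
P(C | observation) = 0.0686333 / 0.152083 = 0.45129.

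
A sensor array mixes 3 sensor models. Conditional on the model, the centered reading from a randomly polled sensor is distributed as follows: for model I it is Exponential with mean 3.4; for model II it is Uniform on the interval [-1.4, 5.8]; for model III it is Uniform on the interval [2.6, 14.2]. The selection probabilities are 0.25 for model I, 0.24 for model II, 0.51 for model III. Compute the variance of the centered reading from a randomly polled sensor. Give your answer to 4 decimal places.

Per component, I: μ=3.4, E[X²]=23.12; II: μ=2.2, E[X²]=9.16; III: μ=8.4, E[X²]=81.7733.
E[X] = 0.25·3.4 + 0.24·2.2 + 0.51·8.4 = 5.662.
E[X²] = 0.25·23.12 + 0.24·9.16 + 0.51·81.7733 = 49.6828.
Var(X) = E[X²] − (E[X])² = 49.6828 − 32.0582 = 17.6246.

17.6246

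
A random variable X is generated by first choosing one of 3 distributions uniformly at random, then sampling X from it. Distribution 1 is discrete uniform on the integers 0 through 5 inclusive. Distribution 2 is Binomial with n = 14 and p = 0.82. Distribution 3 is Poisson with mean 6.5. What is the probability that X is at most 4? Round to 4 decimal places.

0.3523

Conditional on each component, P(X ≤ 4): 1: 0.833333; 2: 1.75221e-05; 3: 0.223672.
By total probability, P(X ≤ 4) = 0.333333·0.833333 + 0.333333·1.75221e-05 + 0.333333·0.223672 = 0.352341.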